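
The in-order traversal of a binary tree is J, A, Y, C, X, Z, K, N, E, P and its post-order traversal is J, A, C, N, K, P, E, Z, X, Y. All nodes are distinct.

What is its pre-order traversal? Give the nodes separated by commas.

The last element of post-order is the root; it splits in-order into left and right subtrees.
Root Y: left subtree has 2 nodes {J, A}, right has 7 {C, X, Z, K, N, E, P}.
  Root A: left subtree has 1 node {J}, right has 0 { }.
  Root X: left subtree has 1 node {C}, right has 5 {Z, K, N, E, P}.
    Root Z: left subtree has 0 nodes { }, right has 4 {K, N, E, P}.
      Root E: left subtree has 2 nodes {K, N}, right has 1 {P}.
        Root K: left subtree has 0 nodes { }, right has 1 {N}.

Y, A, J, X, C, Z, E, K, N, P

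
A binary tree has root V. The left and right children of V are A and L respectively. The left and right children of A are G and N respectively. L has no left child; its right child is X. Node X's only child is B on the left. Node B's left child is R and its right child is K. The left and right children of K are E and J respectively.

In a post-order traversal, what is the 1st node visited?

Post-order visits the left subtree, then the right subtree, then the node.
At V: go left to A.
  At A: go left to G.
    G is a leaf — visit G.
  At A: go right to N.
    N is a leaf — visit N.
  Visit A.
At V: go right to L.
  At L: no left child.
  At L: go right to X.
    At X: go left to B.
      At B: go left to R.
        R is a leaf — visit R.
      At B: go right to K.
        At K: go left to E.
          E is a leaf — visit E.
        At K: go right to J.
          J is a leaf — visit J.
        Visit K.
      Visit B.
    At X: no right child.
    Visit X.
  Visit L.
Visit V.
Full post-order sequence: G, N, A, R, E, J, K, B, X, L, V.

G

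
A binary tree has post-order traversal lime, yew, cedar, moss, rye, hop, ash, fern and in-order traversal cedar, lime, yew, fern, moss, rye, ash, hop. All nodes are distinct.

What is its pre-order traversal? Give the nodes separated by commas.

fern, cedar, yew, lime, ash, rye, moss, hop

The last element of post-order is the root; it splits in-order into left and right subtrees.
Root fern: left subtree has 3 nodes {cedar, lime, yew}, right has 4 {moss, rye, ash, hop}.
  Root cedar: left subtree has 0 nodes { }, right has 2 {lime, yew}.
    Root yew: left subtree has 1 node {lime}, right has 0 { }.
  Root ash: left subtree has 2 nodes {moss, rye}, right has 1 {hop}.
    Root rye: left subtree has 1 node {moss}, right has 0 { }.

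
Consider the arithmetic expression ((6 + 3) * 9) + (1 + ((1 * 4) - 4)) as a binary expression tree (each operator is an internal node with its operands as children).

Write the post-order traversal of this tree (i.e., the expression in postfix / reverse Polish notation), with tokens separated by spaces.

6 3 + 9 * 1 1 4 * 4 - + +

Post-order on an expression tree gives postfix notation: for each operator, emit left operand, right operand, then the operator.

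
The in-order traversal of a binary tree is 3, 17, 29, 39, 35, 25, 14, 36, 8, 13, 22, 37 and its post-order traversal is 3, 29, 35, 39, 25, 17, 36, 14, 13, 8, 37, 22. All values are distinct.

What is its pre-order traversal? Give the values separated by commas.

22, 8, 14, 17, 3, 25, 39, 29, 35, 36, 13, 37

The last element of post-order is the root; it splits in-order into left and right subtrees.
Root 22: left subtree has 10 nodes {3, 17, 29, 39, 35, 25, 14, 36, 8, 13}, right has 1 {37}.
  Root 8: left subtree has 8 nodes {3, 17, 29, 39, 35, 25, 14, 36}, right has 1 {13}.
    Root 14: left subtree has 6 nodes {3, 17, 29, 39, 35, 25}, right has 1 {36}.
      Root 17: left subtree has 1 node {3}, right has 4 {29, 39, 35, 25}.
        Root 25: left subtree has 3 nodes {29, 39, 35}, right has 0 { }.
          Root 39: left subtree has 1 node {29}, right has 1 {35}.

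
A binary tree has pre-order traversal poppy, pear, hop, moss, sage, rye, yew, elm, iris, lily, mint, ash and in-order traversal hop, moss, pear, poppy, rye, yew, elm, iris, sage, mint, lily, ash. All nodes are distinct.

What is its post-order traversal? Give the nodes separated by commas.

The first element of pre-order is the root; it splits in-order into left and right subtrees.
Root poppy: left subtree has 3 nodes {hop, moss, pear}, right has 8 {rye, yew, elm, iris, sage, mint, lily, ash}.
  Root pear: left subtree has 2 nodes {hop, moss}, right has 0 { }.
    Root hop: left subtree has 0 nodes { }, right has 1 {moss}.
  Root sage: left subtree has 4 nodes {rye, yew, elm, iris}, right has 3 {mint, lily, ash}.
    Root rye: left subtree has 0 nodes { }, right has 3 {yew, elm, iris}.
      Root yew: left subtree has 0 nodes { }, right has 2 {elm, iris}.
        Root elm: left subtree has 0 nodes { }, right has 1 {iris}.
    Root lily: left subtree has 1 node {mint}, right has 1 {ash}.

moss, hop, pear, iris, elm, yew, rye, mint, ash, lily, sage, poppy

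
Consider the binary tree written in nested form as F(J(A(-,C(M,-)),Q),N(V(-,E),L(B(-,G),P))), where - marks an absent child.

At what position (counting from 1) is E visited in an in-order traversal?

8

In-order visits the left subtree, then the node, then the right subtree.
At F: go left to J.
  At J: go left to A.
    At A: no left child.
    Visit A.
    At A: go right to C.
      At C: go left to M.
        M is a leaf — visit M.
      Visit C.
      At C: no right child.
  Visit J.
  At J: go right to Q.
    Q is a leaf — visit Q.
Visit F.
At F: go right to N.
  At N: go left to V.
    At V: no left child.
    Visit V.
    At V: go right to E.
      E is a leaf — visit E.
  Visit N.
  At N: go right to L.
    At L: go left to B.
      At B: no left child.
      Visit B.
      At B: go right to G.
        G is a leaf — visit G.
    Visit L.
    At L: go right to P.
      P is a leaf — visit P.
Full in-order sequence: A, M, C, J, Q, F, V, E, N, B, G, L, P.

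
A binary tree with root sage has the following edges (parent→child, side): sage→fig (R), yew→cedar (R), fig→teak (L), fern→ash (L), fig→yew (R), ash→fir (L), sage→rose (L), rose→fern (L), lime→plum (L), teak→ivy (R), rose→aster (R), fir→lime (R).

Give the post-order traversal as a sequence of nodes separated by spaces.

Post-order visits the left subtree, then the right subtree, then the node.
At sage: go left to rose.
  At rose: go left to fern.
    At fern: go left to ash.
      At ash: go left to fir.
        At fir: no left child.
        At fir: go right to lime.
          At lime: go left to plum.
            plum is a leaf — visit plum.
          At lime: no right child.
          Visit lime.
        Visit fir.
      At ash: no right child.
      Visit ash.
    At fern: no right child.
    Visit fern.
  At rose: go right to aster.
    aster is a leaf — visit aster.
  Visit rose.
At sage: go right to fig.
  At fig: go left to teak.
    At teak: no left child.
    At teak: go right to ivy.
      ivy is a leaf — visit ivy.
    Visit teak.
  At fig: go right to yew.
    At yew: no left child.
    At yew: go right to cedar.
      cedar is a leaf — visit cedar.
    Visit yew.
  Visit fig.
Visit sage.

plum lime fir ash fern aster rose ivy teak cedar yew fig sage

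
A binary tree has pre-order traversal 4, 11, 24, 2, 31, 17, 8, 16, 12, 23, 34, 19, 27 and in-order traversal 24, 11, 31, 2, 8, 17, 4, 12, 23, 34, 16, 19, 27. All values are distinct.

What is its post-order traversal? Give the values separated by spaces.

The first element of pre-order is the root; it splits in-order into left and right subtrees.
Root 4: left subtree has 6 nodes {24, 11, 31, 2, 8, 17}, right has 6 {12, 23, 34, 16, 19, 27}.
  Root 11: left subtree has 1 node {24}, right has 4 {31, 2, 8, 17}.
    Root 2: left subtree has 1 node {31}, right has 2 {8, 17}.
      Root 17: left subtree has 1 node {8}, right has 0 { }.
  Root 16: left subtree has 3 nodes {12, 23, 34}, right has 2 {19, 27}.
    Root 12: left subtree has 0 nodes { }, right has 2 {23, 34}.
      Root 23: left subtree has 0 nodes { }, right has 1 {34}.
    Root 19: left subtree has 0 nodes { }, right has 1 {27}.

24 31 8 17 2 11 34 23 12 27 19 16 4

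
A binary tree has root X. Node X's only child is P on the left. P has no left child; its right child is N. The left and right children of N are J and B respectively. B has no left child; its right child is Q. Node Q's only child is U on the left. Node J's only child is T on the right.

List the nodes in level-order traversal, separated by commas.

Level-order visits nodes level by level from the root, left to right within each level.
Level 0: X
Level 1: P
Level 2: N
Level 3: J, B
Level 4: T, Q
Level 5: U

X, P, N, J, B, T, Q, U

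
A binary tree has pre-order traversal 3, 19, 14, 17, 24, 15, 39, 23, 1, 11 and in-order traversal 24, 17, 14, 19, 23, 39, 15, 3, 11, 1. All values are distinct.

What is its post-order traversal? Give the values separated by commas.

24, 17, 14, 23, 39, 15, 19, 11, 1, 3

The first element of pre-order is the root; it splits in-order into left and right subtrees.
Root 3: left subtree has 7 nodes {24, 17, 14, 19, 23, 39, 15}, right has 2 {11, 1}.
  Root 19: left subtree has 3 nodes {24, 17, 14}, right has 3 {23, 39, 15}.
    Root 14: left subtree has 2 nodes {24, 17}, right has 0 { }.
      Root 17: left subtree has 1 node {24}, right has 0 { }.
    Root 15: left subtree has 2 nodes {23, 39}, right has 0 { }.
      Root 39: left subtree has 1 node {23}, right has 0 { }.
  Root 1: left subtree has 1 node {11}, right has 0 { }.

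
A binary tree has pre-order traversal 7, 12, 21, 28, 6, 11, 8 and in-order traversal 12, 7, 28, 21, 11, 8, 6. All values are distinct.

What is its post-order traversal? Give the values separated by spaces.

The first element of pre-order is the root; it splits in-order into left and right subtrees.
Root 7: left subtree has 1 node {12}, right has 5 {28, 21, 11, 8, 6}.
  Root 21: left subtree has 1 node {28}, right has 3 {11, 8, 6}.
    Root 6: left subtree has 2 nodes {11, 8}, right has 0 { }.
      Root 11: left subtree has 0 nodes { }, right has 1 {8}.

12 28 8 11 6 21 7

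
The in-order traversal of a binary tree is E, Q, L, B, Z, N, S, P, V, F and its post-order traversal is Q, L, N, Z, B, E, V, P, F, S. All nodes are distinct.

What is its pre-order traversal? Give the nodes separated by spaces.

The last element of post-order is the root; it splits in-order into left and right subtrees.
Root S: left subtree has 6 nodes {E, Q, L, B, Z, N}, right has 3 {P, V, F}.
  Root E: left subtree has 0 nodes { }, right has 5 {Q, L, B, Z, N}.
    Root B: left subtree has 2 nodes {Q, L}, right has 2 {Z, N}.
      Root L: left subtree has 1 node {Q}, right has 0 { }.
      Root Z: left subtree has 0 nodes { }, right has 1 {N}.
  Root F: left subtree has 2 nodes {P, V}, right has 0 { }.
    Root P: left subtree has 0 nodes { }, right has 1 {V}.

S E B L Q Z N F P V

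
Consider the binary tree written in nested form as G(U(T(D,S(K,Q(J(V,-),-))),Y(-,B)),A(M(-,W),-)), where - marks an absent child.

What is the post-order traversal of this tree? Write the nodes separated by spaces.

D K V J Q S T B Y U W M A G

Post-order visits the left subtree, then the right subtree, then the node.
At G: go left to U.
  At U: go left to T.
    At T: go left to D.
      D is a leaf — visit D.
    At T: go right to S.
      At S: go left to K.
        K is a leaf — visit K.
      At S: go right to Q.
        At Q: go left to J.
          At J: go left to V.
            V is a leaf — visit V.
          At J: no right child.
          Visit J.
        At Q: no right child.
        Visit Q.
      Visit S.
    Visit T.
  At U: go right to Y.
    At Y: no left child.
    At Y: go right to B.
      B is a leaf — visit B.
    Visit Y.
  Visit U.
At G: go right to A.
  At A: go left to M.
    At M: no left child.
    At M: go right to W.
      W is a leaf — visit W.
    Visit M.
  At A: no right child.
  Visit A.
Visit G.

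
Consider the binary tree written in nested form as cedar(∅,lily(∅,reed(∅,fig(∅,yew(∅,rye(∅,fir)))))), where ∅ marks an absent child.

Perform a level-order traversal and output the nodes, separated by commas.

Level-order visits nodes level by level from the root, left to right within each level.
Level 0: cedar
Level 1: lily
Level 2: reed
Level 3: fig
Level 4: yew
Level 5: rye
Level 6: fir

cedar, lily, reed, fig, yew, rye, fir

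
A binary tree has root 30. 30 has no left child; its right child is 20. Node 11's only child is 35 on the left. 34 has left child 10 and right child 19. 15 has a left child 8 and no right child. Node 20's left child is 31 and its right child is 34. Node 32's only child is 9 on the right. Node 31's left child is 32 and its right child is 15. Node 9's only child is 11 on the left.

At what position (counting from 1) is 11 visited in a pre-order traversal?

Pre-order visits the node, then its left subtree, then its right subtree.
Visit 30.
At 30: no left child.
At 30: go right to 20.
  Visit 20.
  At 20: go left to 31.
    Visit 31.
    At 31: go left to 32.
      Visit 32.
      At 32: no left child.
      At 32: go right to 9.
        Visit 9.
        At 9: go left to 11.
          Visit 11.
          At 11: go left to 35.
            35 is a leaf — visit 35.
          At 11: no right child.
        At 9: no right child.
    At 31: go right to 15.
      Visit 15.
      At 15: go left to 8.
        8 is a leaf — visit 8.
      At 15: no right child.
  At 20: go right to 34.
    Visit 34.
    At 34: go left to 10.
      10 is a leaf — visit 10.
    At 34: go right to 19.
      19 is a leaf — visit 19.
Full pre-order sequence: 30, 20, 31, 32, 9, 11, 35, 15, 8, 34, 10, 19.

6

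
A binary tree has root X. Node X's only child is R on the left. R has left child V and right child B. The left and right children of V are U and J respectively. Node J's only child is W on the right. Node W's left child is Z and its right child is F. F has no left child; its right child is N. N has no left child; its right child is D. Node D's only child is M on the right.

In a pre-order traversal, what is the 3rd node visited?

Pre-order visits the node, then its left subtree, then its right subtree.
Visit X.
At X: go left to R.
  Visit R.
  At R: go left to V.
    Visit V.
    At V: go left to U.
      U is a leaf — visit U.
    At V: go right to J.
      Visit J.
      At J: no left child.
      At J: go right to W.
        Visit W.
        At W: go left to Z.
          Z is a leaf — visit Z.
        At W: go right to F.
          Visit F.
          At F: no left child.
          At F: go right to N.
            Visit N.
            At N: no left child.
            At N: go right to D.
              Visit D.
              At D: no left child.
              At D: go right to M.
                M is a leaf — visit M.
  At R: go right to B.
    B is a leaf — visit B.
At X: no right child.
Full pre-order sequence: X, R, V, U, J, W, Z, F, N, D, M, B.

V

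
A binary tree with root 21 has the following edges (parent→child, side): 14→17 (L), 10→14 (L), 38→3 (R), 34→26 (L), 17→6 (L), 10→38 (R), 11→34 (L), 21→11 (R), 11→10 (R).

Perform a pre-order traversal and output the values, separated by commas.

21, 11, 34, 26, 10, 14, 17, 6, 38, 3

Pre-order visits the node, then its left subtree, then its right subtree.
Visit 21.
At 21: no left child.
At 21: go right to 11.
  Visit 11.
  At 11: go left to 34.
    Visit 34.
    At 34: go left to 26.
      26 is a leaf — visit 26.
    At 34: no right child.
  At 11: go right to 10.
    Visit 10.
    At 10: go left to 14.
      Visit 14.
      At 14: go left to 17.
        Visit 17.
        At 17: go left to 6.
          6 is a leaf — visit 6.
        At 17: no right child.
      At 14: no right child.
    At 10: go right to 38.
      Visit 38.
      At 38: no left child.
      At 38: go right to 3.
        3 is a leaf — visit 3.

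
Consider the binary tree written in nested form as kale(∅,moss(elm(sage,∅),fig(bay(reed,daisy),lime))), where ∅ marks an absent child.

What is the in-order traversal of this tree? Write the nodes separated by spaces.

kale sage elm moss reed bay daisy fig lime

In-order visits the left subtree, then the node, then the right subtree.
At kale: no left child.
Visit kale.
At kale: go right to moss.
  At moss: go left to elm.
    At elm: go left to sage.
      sage is a leaf — visit sage.
    Visit elm.
    At elm: no right child.
  Visit moss.
  At moss: go right to fig.
    At fig: go left to bay.
      At bay: go left to reed.
        reed is a leaf — visit reed.
      Visit bay.
      At bay: go right to daisy.
        daisy is a leaf — visit daisy.
    Visit fig.
    At fig: go right to lime.
      lime is a leaf — visit lime.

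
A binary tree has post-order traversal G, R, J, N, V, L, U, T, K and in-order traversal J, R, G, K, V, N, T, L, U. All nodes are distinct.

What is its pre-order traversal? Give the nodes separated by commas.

K, J, R, G, T, V, N, U, L

The last element of post-order is the root; it splits in-order into left and right subtrees.
Root K: left subtree has 3 nodes {J, R, G}, right has 5 {V, N, T, L, U}.
  Root J: left subtree has 0 nodes { }, right has 2 {R, G}.
    Root R: left subtree has 0 nodes { }, right has 1 {G}.
  Root T: left subtree has 2 nodes {V, N}, right has 2 {L, U}.
    Root V: left subtree has 0 nodes { }, right has 1 {N}.
    Root U: left subtree has 1 node {L}, right has 0 { }.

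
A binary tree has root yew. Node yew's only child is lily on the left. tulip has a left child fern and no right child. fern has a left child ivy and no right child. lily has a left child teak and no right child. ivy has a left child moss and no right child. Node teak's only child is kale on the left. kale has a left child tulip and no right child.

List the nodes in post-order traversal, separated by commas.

moss, ivy, fern, tulip, kale, teak, lily, yew

Post-order visits the left subtree, then the right subtree, then the node.
At yew: go left to lily.
  At lily: go left to teak.
    At teak: go left to kale.
      At kale: go left to tulip.
        At tulip: go left to fern.
          At fern: go left to ivy.
            At ivy: go left to moss.
              moss is a leaf — visit moss.
            At ivy: no right child.
            Visit ivy.
          At fern: no right child.
          Visit fern.
        At tulip: no right child.
        Visit tulip.
      At kale: no right child.
      Visit kale.
    At teak: no right child.
    Visit teak.
  At lily: no right child.
  Visit lily.
At yew: no right child.
Visit yew.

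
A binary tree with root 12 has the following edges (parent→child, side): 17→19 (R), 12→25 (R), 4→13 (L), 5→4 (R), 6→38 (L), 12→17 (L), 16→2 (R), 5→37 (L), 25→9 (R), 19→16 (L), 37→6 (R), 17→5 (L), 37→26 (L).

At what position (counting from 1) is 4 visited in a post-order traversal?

6

Post-order visits the left subtree, then the right subtree, then the node.
At 12: go left to 17.
  At 17: go left to 5.
    At 5: go left to 37.
      At 37: go left to 26.
        26 is a leaf — visit 26.
      At 37: go right to 6.
        At 6: go left to 38.
          38 is a leaf — visit 38.
        At 6: no right child.
        Visit 6.
      Visit 37.
    At 5: go right to 4.
      At 4: go left to 13.
        13 is a leaf — visit 13.
      At 4: no right child.
      Visit 4.
    Visit 5.
  At 17: go right to 19.
    At 19: go left to 16.
      At 16: no left child.
      At 16: go right to 2.
        2 is a leaf — visit 2.
      Visit 16.
    At 19: no right child.
    Visit 19.
  Visit 17.
At 12: go right to 25.
  At 25: no left child.
  At 25: go right to 9.
    9 is a leaf — visit 9.
  Visit 25.
Visit 12.
Full post-order sequence: 26, 38, 6, 37, 13, 4, 5, 2, 16, 19, 17, 9, 25, 12.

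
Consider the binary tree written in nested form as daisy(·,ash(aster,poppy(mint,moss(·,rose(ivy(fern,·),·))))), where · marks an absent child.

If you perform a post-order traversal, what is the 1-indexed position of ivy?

4

Post-order visits the left subtree, then the right subtree, then the node.
At daisy: no left child.
At daisy: go right to ash.
  At ash: go left to aster.
    aster is a leaf — visit aster.
  At ash: go right to poppy.
    At poppy: go left to mint.
      mint is a leaf — visit mint.
    At poppy: go right to moss.
      At moss: no left child.
      At moss: go right to rose.
        At rose: go left to ivy.
          At ivy: go left to fern.
            fern is a leaf — visit fern.
          At ivy: no right child.
          Visit ivy.
        At rose: no right child.
        Visit rose.
      Visit moss.
    Visit poppy.
  Visit ash.
Visit daisy.
Full post-order sequence: aster, mint, fern, ivy, rose, moss, poppy, ash, daisy.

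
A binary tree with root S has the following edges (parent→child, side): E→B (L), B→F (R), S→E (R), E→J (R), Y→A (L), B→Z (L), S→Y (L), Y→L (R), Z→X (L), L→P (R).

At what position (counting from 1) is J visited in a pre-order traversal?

11

Pre-order visits the node, then its left subtree, then its right subtree.
Visit S.
At S: go left to Y.
  Visit Y.
  At Y: go left to A.
    A is a leaf — visit A.
  At Y: go right to L.
    Visit L.
    At L: no left child.
    At L: go right to P.
      P is a leaf — visit P.
At S: go right to E.
  Visit E.
  At E: go left to B.
    Visit B.
    At B: go left to Z.
      Visit Z.
      At Z: go left to X.
        X is a leaf — visit X.
      At Z: no right child.
    At B: go right to F.
      F is a leaf — visit F.
  At E: go right to J.
    J is a leaf — visit J.
Full pre-order sequence: S, Y, A, L, P, E, B, Z, X, F, J.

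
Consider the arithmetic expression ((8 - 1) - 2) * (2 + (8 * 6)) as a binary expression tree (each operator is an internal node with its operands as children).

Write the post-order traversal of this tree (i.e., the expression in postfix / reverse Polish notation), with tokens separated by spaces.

Post-order on an expression tree gives postfix notation: for each operator, emit left operand, right operand, then the operator.

8 1 - 2 - 2 8 6 * + *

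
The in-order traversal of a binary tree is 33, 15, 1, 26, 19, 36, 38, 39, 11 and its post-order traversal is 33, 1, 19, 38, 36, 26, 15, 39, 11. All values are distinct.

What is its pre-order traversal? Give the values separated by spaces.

11 39 15 33 26 1 36 19 38

The last element of post-order is the root; it splits in-order into left and right subtrees.
Root 11: left subtree has 8 nodes {33, 15, 1, 26, 19, 36, 38, 39}, right has 0 { }.
  Root 39: left subtree has 7 nodes {33, 15, 1, 26, 19, 36, 38}, right has 0 { }.
    Root 15: left subtree has 1 node {33}, right has 5 {1, 26, 19, 36, 38}.
      Root 26: left subtree has 1 node {1}, right has 3 {19, 36, 38}.
        Root 36: left subtree has 1 node {19}, right has 1 {38}.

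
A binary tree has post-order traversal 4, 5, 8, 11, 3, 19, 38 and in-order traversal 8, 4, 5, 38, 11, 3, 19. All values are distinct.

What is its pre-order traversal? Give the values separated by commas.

38, 8, 5, 4, 19, 3, 11

The last element of post-order is the root; it splits in-order into left and right subtrees.
Root 38: left subtree has 3 nodes {8, 4, 5}, right has 3 {11, 3, 19}.
  Root 8: left subtree has 0 nodes { }, right has 2 {4, 5}.
    Root 5: left subtree has 1 node {4}, right has 0 { }.
  Root 19: left subtree has 2 nodes {11, 3}, right has 0 { }.
    Root 3: left subtree has 1 node {11}, right has 0 { }.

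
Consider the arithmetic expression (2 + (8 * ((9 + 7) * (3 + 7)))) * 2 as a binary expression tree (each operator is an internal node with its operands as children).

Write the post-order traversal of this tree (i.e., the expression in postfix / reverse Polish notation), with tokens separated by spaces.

Post-order on an expression tree gives postfix notation: for each operator, emit left operand, right operand, then the operator.

2 8 9 7 + 3 7 + * * + 2 *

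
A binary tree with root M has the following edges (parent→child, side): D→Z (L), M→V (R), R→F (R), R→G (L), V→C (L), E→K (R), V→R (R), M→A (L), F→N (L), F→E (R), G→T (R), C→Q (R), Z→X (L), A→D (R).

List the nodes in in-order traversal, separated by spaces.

In-order visits the left subtree, then the node, then the right subtree.
At M: go left to A.
  At A: no left child.
  Visit A.
  At A: go right to D.
    At D: go left to Z.
      At Z: go left to X.
        X is a leaf — visit X.
      Visit Z.
      At Z: no right child.
    Visit D.
    At D: no right child.
Visit M.
At M: go right to V.
  At V: go left to C.
    At C: no left child.
    Visit C.
    At C: go right to Q.
      Q is a leaf — visit Q.
  Visit V.
  At V: go right to R.
    At R: go left to G.
      At G: no left child.
      Visit G.
      At G: go right to T.
        T is a leaf — visit T.
    Visit R.
    At R: go right to F.
      At F: go left to N.
        N is a leaf — visit N.
      Visit F.
      At F: go right to E.
        At E: no left child.
        Visit E.
        At E: go right to K.
          K is a leaf — visit K.

A X Z D M C Q V G T R N F E K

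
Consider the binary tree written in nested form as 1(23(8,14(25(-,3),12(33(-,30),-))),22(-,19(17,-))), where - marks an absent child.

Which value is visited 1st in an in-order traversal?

8

In-order visits the left subtree, then the node, then the right subtree.
At 1: go left to 23.
  At 23: go left to 8.
    8 is a leaf — visit 8.
  Visit 23.
  At 23: go right to 14.
    At 14: go left to 25.
      At 25: no left child.
      Visit 25.
      At 25: go right to 3.
        3 is a leaf — visit 3.
    Visit 14.
    At 14: go right to 12.
      At 12: go left to 33.
        At 33: no left child.
        Visit 33.
        At 33: go right to 30.
          30 is a leaf — visit 30.
      Visit 12.
      At 12: no right child.
Visit 1.
At 1: go right to 22.
  At 22: no left child.
  Visit 22.
  At 22: go right to 19.
    At 19: go left to 17.
      17 is a leaf — visit 17.
    Visit 19.
    At 19: no right child.
Full in-order sequence: 8, 23, 25, 3, 14, 33, 30, 12, 1, 22, 17, 19.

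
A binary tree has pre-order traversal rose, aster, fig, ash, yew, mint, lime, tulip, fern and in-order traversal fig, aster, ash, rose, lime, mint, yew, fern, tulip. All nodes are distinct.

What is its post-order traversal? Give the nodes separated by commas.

The first element of pre-order is the root; it splits in-order into left and right subtrees.
Root rose: left subtree has 3 nodes {fig, aster, ash}, right has 5 {lime, mint, yew, fern, tulip}.
  Root aster: left subtree has 1 node {fig}, right has 1 {ash}.
  Root yew: left subtree has 2 nodes {lime, mint}, right has 2 {fern, tulip}.
    Root mint: left subtree has 1 node {lime}, right has 0 { }.
    Root tulip: left subtree has 1 node {fern}, right has 0 { }.

fig, ash, aster, lime, mint, fern, tulip, yew, rose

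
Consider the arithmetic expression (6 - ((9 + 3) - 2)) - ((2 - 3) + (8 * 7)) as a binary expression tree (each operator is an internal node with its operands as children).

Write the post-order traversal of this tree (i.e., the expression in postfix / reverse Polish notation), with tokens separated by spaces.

Post-order on an expression tree gives postfix notation: for each operator, emit left operand, right operand, then the operator.

6 9 3 + 2 - - 2 3 - 8 7 * + -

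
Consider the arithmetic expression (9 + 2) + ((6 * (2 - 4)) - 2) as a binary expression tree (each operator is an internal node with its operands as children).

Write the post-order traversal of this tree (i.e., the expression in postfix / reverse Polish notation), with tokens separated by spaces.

Post-order on an expression tree gives postfix notation: for each operator, emit left operand, right operand, then the operator.

9 2 + 6 2 4 - * 2 - +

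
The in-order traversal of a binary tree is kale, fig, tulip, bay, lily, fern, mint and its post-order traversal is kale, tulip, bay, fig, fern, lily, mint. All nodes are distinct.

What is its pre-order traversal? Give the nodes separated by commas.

The last element of post-order is the root; it splits in-order into left and right subtrees.
Root mint: left subtree has 6 nodes {kale, fig, tulip, bay, lily, fern}, right has 0 { }.
  Root lily: left subtree has 4 nodes {kale, fig, tulip, bay}, right has 1 {fern}.
    Root fig: left subtree has 1 node {kale}, right has 2 {tulip, bay}.
      Root bay: left subtree has 1 node {tulip}, right has 0 { }.

mint, lily, fig, kale, bay, tulip, fern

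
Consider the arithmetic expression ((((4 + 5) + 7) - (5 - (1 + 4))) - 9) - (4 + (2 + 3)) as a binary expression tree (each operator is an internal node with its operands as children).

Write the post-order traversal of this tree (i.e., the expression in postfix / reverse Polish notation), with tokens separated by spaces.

4 5 + 7 + 5 1 4 + - - 9 - 4 2 3 + + -

Post-order on an expression tree gives postfix notation: for each operator, emit left operand, right operand, then the operator.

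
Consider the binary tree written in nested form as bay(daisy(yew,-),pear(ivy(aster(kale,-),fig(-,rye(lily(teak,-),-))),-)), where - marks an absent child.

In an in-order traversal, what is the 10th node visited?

In-order visits the left subtree, then the node, then the right subtree.
At bay: go left to daisy.
  At daisy: go left to yew.
    yew is a leaf — visit yew.
  Visit daisy.
  At daisy: no right child.
Visit bay.
At bay: go right to pear.
  At pear: go left to ivy.
    At ivy: go left to aster.
      At aster: go left to kale.
        kale is a leaf — visit kale.
      Visit aster.
      At aster: no right child.
    Visit ivy.
    At ivy: go right to fig.
      At fig: no left child.
      Visit fig.
      At fig: go right to rye.
        At rye: go left to lily.
          At lily: go left to teak.
            teak is a leaf — visit teak.
          Visit lily.
          At lily: no right child.
        Visit rye.
        At rye: no right child.
  Visit pear.
  At pear: no right child.
Full in-order sequence: yew, daisy, bay, kale, aster, ivy, fig, teak, lily, rye, pear.

rye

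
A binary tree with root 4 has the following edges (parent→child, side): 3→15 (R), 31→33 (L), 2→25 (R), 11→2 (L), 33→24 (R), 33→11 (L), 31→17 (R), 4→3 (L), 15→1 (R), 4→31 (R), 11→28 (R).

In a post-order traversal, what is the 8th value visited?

24

Post-order visits the left subtree, then the right subtree, then the node.
At 4: go left to 3.
  At 3: no left child.
  At 3: go right to 15.
    At 15: no left child.
    At 15: go right to 1.
      1 is a leaf — visit 1.
    Visit 15.
  Visit 3.
At 4: go right to 31.
  At 31: go left to 33.
    At 33: go left to 11.
      At 11: go left to 2.
        At 2: no left child.
        At 2: go right to 25.
          25 is a leaf — visit 25.
        Visit 2.
      At 11: go right to 28.
        28 is a leaf — visit 28.
      Visit 11.
    At 33: go right to 24.
      24 is a leaf — visit 24.
    Visit 33.
  At 31: go right to 17.
    17 is a leaf — visit 17.
  Visit 31.
Visit 4.
Full post-order sequence: 1, 15, 3, 25, 2, 28, 11, 24, 33, 17, 31, 4.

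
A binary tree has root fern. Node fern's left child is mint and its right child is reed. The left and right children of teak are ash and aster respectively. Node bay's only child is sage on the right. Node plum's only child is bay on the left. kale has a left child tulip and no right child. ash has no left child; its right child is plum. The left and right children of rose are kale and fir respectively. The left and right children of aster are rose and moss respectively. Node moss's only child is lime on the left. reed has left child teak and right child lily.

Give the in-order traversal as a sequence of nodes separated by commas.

mint, fern, ash, bay, sage, plum, teak, tulip, kale, rose, fir, aster, lime, moss, reed, lily

In-order visits the left subtree, then the node, then the right subtree.
At fern: go left to mint.
  mint is a leaf — visit mint.
Visit fern.
At fern: go right to reed.
  At reed: go left to teak.
    At teak: go left to ash.
      At ash: no left child.
      Visit ash.
      At ash: go right to plum.
        At plum: go left to bay.
          At bay: no left child.
          Visit bay.
          At bay: go right to sage.
            sage is a leaf — visit sage.
        Visit plum.
        At plum: no right child.
    Visit teak.
    At teak: go right to aster.
      At aster: go left to rose.
        At rose: go left to kale.
          At kale: go left to tulip.
            tulip is a leaf — visit tulip.
          Visit kale.
          At kale: no right child.
        Visit rose.
        At rose: go right to fir.
          fir is a leaf — visit fir.
      Visit aster.
      At aster: go right to moss.
        At moss: go left to lime.
          lime is a leaf — visit lime.
        Visit moss.
        At moss: no right child.
  Visit reed.
  At reed: go right to lily.
    lily is a leaf — visit lily.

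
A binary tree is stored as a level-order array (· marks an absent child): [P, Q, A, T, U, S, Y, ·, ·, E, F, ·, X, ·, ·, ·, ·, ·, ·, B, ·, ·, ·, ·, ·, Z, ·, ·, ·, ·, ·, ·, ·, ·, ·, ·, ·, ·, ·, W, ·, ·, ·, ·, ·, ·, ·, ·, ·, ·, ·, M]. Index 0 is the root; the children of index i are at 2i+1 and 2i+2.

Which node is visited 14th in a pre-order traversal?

Y

Pre-order visits the node, then its left subtree, then its right subtree.
Visit P.
At P: go left to Q.
  Visit Q.
  At Q: go left to T.
    T is a leaf — visit T.
  At Q: go right to U.
    Visit U.
    At U: go left to E.
      Visit E.
      At E: go left to B.
        Visit B.
        At B: go left to W.
          W is a leaf — visit W.
        At B: no right child.
      At E: no right child.
    At U: go right to F.
      F is a leaf — visit F.
At P: go right to A.
  Visit A.
  At A: go left to S.
    Visit S.
    At S: no left child.
    At S: go right to X.
      Visit X.
      At X: go left to Z.
        Visit Z.
        At Z: go left to M.
          M is a leaf — visit M.
        At Z: no right child.
      At X: no right child.
  At A: go right to Y.
    Y is a leaf — visit Y.
Full pre-order sequence: P, Q, T, U, E, B, W, F, A, S, X, Z, M, Y.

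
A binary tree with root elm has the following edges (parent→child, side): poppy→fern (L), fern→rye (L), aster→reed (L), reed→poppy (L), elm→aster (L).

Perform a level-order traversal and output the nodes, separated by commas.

Level-order visits nodes level by level from the root, left to right within each level.
Level 0: elm
Level 1: aster
Level 2: reed
Level 3: poppy
Level 4: fern
Level 5: rye

elm, aster, reed, poppy, fern, rye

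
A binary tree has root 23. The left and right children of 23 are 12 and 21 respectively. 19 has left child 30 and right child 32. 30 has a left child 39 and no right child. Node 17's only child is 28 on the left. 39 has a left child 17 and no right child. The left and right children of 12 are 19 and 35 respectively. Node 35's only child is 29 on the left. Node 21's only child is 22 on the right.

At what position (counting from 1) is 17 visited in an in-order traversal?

2

In-order visits the left subtree, then the node, then the right subtree.
At 23: go left to 12.
  At 12: go left to 19.
    At 19: go left to 30.
      At 30: go left to 39.
        At 39: go left to 17.
          At 17: go left to 28.
            28 is a leaf — visit 28.
          Visit 17.
          At 17: no right child.
        Visit 39.
        At 39: no right child.
      Visit 30.
      At 30: no right child.
    Visit 19.
    At 19: go right to 32.
      32 is a leaf — visit 32.
  Visit 12.
  At 12: go right to 35.
    At 35: go left to 29.
      29 is a leaf — visit 29.
    Visit 35.
    At 35: no right child.
Visit 23.
At 23: go right to 21.
  At 21: no left child.
  Visit 21.
  At 21: go right to 22.
    22 is a leaf — visit 22.
Full in-order sequence: 28, 17, 39, 30, 19, 32, 12, 29, 35, 23, 21, 22.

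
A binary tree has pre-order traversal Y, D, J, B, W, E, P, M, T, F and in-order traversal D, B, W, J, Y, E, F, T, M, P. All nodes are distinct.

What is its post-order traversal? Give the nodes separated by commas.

The first element of pre-order is the root; it splits in-order into left and right subtrees.
Root Y: left subtree has 4 nodes {D, B, W, J}, right has 5 {E, F, T, M, P}.
  Root D: left subtree has 0 nodes { }, right has 3 {B, W, J}.
    Root J: left subtree has 2 nodes {B, W}, right has 0 { }.
      Root B: left subtree has 0 nodes { }, right has 1 {W}.
  Root E: left subtree has 0 nodes { }, right has 4 {F, T, M, P}.
    Root P: left subtree has 3 nodes {F, T, M}, right has 0 { }.
      Root M: left subtree has 2 nodes {F, T}, right has 0 { }.
        Root T: left subtree has 1 node {F}, right has 0 { }.

W, B, J, D, F, T, M, P, E, Y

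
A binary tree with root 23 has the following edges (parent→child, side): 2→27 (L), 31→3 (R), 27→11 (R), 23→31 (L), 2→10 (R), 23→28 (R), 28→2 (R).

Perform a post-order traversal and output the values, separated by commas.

Post-order visits the left subtree, then the right subtree, then the node.
At 23: go left to 31.
  At 31: no left child.
  At 31: go right to 3.
    3 is a leaf — visit 3.
  Visit 31.
At 23: go right to 28.
  At 28: no left child.
  At 28: go right to 2.
    At 2: go left to 27.
      At 27: no left child.
      At 27: go right to 11.
        11 is a leaf — visit 11.
      Visit 27.
    At 2: go right to 10.
      10 is a leaf — visit 10.
    Visit 2.
  Visit 28.
Visit 23.

3, 31, 11, 27, 10, 2, 28, 23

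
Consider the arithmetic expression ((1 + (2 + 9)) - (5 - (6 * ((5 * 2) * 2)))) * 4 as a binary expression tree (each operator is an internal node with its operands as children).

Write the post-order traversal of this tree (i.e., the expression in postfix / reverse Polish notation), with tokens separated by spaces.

Post-order on an expression tree gives postfix notation: for each operator, emit left operand, right operand, then the operator.

1 2 9 + + 5 6 5 2 * 2 * * - - 4 *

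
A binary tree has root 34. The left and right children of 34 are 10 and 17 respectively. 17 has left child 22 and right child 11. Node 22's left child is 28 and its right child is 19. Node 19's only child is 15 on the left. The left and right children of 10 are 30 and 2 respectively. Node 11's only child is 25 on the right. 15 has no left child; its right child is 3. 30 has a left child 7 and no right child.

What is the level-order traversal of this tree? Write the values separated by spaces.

34 10 17 30 2 22 11 7 28 19 25 15 3

Level-order visits nodes level by level from the root, left to right within each level.
Level 0: 34
Level 1: 10, 17
Level 2: 30, 2, 22, 11
Level 3: 7, 28, 19, 25
Level 4: 15
Level 5: 3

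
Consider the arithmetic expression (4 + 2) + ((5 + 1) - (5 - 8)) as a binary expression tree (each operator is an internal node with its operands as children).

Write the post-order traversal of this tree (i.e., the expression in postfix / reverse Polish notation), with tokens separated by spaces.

4 2 + 5 1 + 5 8 - - +

Post-order on an expression tree gives postfix notation: for each operator, emit left operand, right operand, then the operator.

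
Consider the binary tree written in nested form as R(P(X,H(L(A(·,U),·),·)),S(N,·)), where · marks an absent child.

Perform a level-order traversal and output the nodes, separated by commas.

R, P, S, X, H, N, L, A, U

Level-order visits nodes level by level from the root, left to right within each level.
Level 0: R
Level 1: P, S
Level 2: X, H, N
Level 3: L
Level 4: A
Level 5: U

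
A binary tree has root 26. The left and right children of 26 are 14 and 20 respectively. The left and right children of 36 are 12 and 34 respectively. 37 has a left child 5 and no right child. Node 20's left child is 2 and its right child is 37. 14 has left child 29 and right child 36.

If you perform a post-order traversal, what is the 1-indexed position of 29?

Post-order visits the left subtree, then the right subtree, then the node.
At 26: go left to 14.
  At 14: go left to 29.
    29 is a leaf — visit 29.
  At 14: go right to 36.
    At 36: go left to 12.
      12 is a leaf — visit 12.
    At 36: go right to 34.
      34 is a leaf — visit 34.
    Visit 36.
  Visit 14.
At 26: go right to 20.
  At 20: go left to 2.
    2 is a leaf — visit 2.
  At 20: go right to 37.
    At 37: go left to 5.
      5 is a leaf — visit 5.
    At 37: no right child.
    Visit 37.
  Visit 20.
Visit 26.
Full post-order sequence: 29, 12, 34, 36, 14, 2, 5, 37, 20, 26.

1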